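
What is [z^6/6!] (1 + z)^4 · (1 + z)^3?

The EGF product rule gives c_6 = Σ_{k_1+k_2=6} C(6; k_1,k_2) · ∏ g_i(k_i), where (1+z)^4 gives the falling factorial (4)_k; (1+z)^3 gives the falling factorial (3)_k.
g_1(k) for k = 0…6: 1, 4, 12, 24, 24, 0, 0.
g_2(k) for k = 0…6: 1, 3, 6, 6, 0, 0, 0.
c_6 = Σ_k C(6,k)·g_1(k)·g_2(6−k) = 20·24·6 + 15·24·6 = 2880 + 2160 = 5040.

5040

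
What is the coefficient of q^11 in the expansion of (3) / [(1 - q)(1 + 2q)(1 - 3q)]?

Partial fractions give a closed form: a_n = (-1/2)·1^n + (4/5)·(-2)^n + (27/10)·3^n.
At n = 11: a_11 = 476658.

476658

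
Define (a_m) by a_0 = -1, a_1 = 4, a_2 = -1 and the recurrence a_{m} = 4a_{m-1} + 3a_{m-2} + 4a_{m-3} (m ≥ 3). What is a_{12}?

7334189

The ordinary generating function has denominator 1 - 4y - 3y^2 - 4y^3.
Iterating the recurrence: a_0,…,a_{12} = -1, 4, -1, 4, 29, 124, 599, 2884, 13829, 66364, 318479, 1528324, 7334189.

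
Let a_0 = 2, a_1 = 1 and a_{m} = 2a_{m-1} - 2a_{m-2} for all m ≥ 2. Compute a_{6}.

8

The ordinary generating function has denominator 1 - 2t + 2t^2.
Iterating the recurrence: a_0,…,a_{6} = 2, 1, -2, -6, -8, -4, 8.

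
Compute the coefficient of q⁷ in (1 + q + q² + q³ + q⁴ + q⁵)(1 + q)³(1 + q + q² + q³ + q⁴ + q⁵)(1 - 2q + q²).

(1 + q + q² + q³ + q⁴ + q⁵) has coefficients 1,1,1,1,1,1 for degrees 0…5.
(1 + q)³ has coefficients 1,3,3,1,0,0,0,0 for degrees 0…7.
Multiplying by (1 + q + q² + q³ + q⁴ + q⁵) gives running coefficients 1,4,7,8,8,8,7,4 for degrees 0…7.
Finally multiplying by (1 - 2q + q²), the product of all factors after the first has coefficients 1,2,0,-2,-1,0,-1,-2 for degrees 0…7.
[q⁷] = 1·(-2) + 1·(-1) + 1·0 + 1·(-1) + 1·(-2) + 1·0 = -6.

-6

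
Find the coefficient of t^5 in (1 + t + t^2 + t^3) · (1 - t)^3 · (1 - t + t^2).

3

(1 + t + t^2 + t^3) has coefficients 1,1,1,1 for degrees 0…3.
(1 - t)^3 has coefficients 1,-3,3,-1,0,0 for degrees 0…5.
Finally multiplying by (1 - t + t^2), the product of all factors after the first has coefficients 1,-4,7,-7,4,-1 for degrees 0…5.
[t^5] = 1·(-1) + 1·4 + 1·(-7) + 1·7 = 3.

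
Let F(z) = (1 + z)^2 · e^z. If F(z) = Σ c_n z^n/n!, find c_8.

73

The EGF product rule gives c_8 = Σ_{k_1+k_2=8} C(8; k_1,k_2) · ∏ g_i(k_i), where (1+z)^2 gives the falling factorial (2)_k; e^z gives (1)^k.
g_1(k) for k = 0…8: 1, 2, 2, 0, 0, 0, 0, 0, 0.
g_2(k) for k = 0…8: 1, 1, 1, 1, 1, 1, 1, 1, 1.
c_8 = Σ_k C(8,k)·g_1(k)·g_2(8−k) = 1·1·1 + 8·2·1 + 28·2·1 = 1 + 16 + 56 = 73.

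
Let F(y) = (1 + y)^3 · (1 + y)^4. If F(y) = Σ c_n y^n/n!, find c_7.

5040

The EGF product rule gives c_7 = Σ_{k_1+k_2=7} C(7; k_1,k_2) · ∏ g_i(k_i), where (1+y)^3 gives the falling factorial (3)_k; (1+y)^4 gives the falling factorial (4)_k.
g_1(k) for k = 0…7: 1, 3, 6, 6, 0, 0, 0, 0.
g_2(k) for k = 0…7: 1, 4, 12, 24, 24, 0, 0, 0.
c_7 = Σ_k C(7,k)·g_1(k)·g_2(7−k) = 35·6·24 = 5040.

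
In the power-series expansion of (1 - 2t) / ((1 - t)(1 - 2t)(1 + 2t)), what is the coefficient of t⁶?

The denominator gives the recurrence a_n = a_(n−1) + 4a_(n−2) − 4a_(n−3) for n ≥ 3; the numerator fixes a_0 = 1, a_1 = -1, a_2 = 3.
Iterating: 1, -1, 3, -5, 11, -21, 43, so a_6 = 43.

43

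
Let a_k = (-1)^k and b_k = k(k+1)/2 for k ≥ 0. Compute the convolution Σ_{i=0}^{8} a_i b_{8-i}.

20

This is [x^8] in the product of the two ordinary generating functions.
Σ = 1·36 − 1·28 + 1·21 − 1·15 + 1·10 − 1·6 + 1·3 − 1·1 + 1·0 = 20.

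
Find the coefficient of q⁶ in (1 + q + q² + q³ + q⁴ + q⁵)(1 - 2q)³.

-2

(1 + q + q² + q³ + q⁴ + q⁵) has coefficients 1,1,1,1,1,1 for degrees 0…5.
(1 - 2q)³ has coefficients 1,-6,12,-8,0,0,0 for degrees 0…6.
[q⁶] = 1·0 + 1·0 + 1·0 + 1·(-8) + 1·12 + 1·(-6) = -2.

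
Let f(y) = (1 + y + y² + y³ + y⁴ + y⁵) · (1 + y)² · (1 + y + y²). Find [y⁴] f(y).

(1 + y + y² + y³ + y⁴ + y⁵) has coefficients 1,1,1,1,1 for degrees 0…4.
(1 + y)² has coefficients 1,2,1,0,0 for degrees 0…4.
Finally multiplying by (1 + y + y²), the product of all factors after the first has coefficients 1,3,4,3,1 for degrees 0…4.
[y⁴] = 1·1 + 1·3 + 1·4 + 1·3 + 1·1 = 12.

12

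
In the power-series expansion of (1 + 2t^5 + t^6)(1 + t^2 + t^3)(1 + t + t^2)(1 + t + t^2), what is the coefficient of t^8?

(1 + 2t^5 + t^6) has coefficients 1,0,0,0,0,2,1 for degrees 0…6.
(1 + t^2 + t^3) has coefficients 1,0,1,1,0,0,0,0,0 for degrees 0…8.
Multiplying by (1 + t + t^2) gives running coefficients 1,1,2,2,2,1,0,0,0 for degrees 0…8.
Finally multiplying by (1 + t + t^2), the product of all factors after the first has coefficients 1,2,4,5,6,5,3,1,0 for degrees 0…8.
[t^8] = 1·0 + 2·5 + 1·4 = 14.

14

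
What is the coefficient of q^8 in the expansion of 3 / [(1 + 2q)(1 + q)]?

The denominator gives the recurrence a_n = −3a_(n−1) − 2a_(n−2) for n ≥ 2; the numerator fixes a_0 = 3, a_1 = -9.
Iterating: 3, -9, 21, -45, 93, -189, 381, -765, 1533, so a_8 = 1533.

1533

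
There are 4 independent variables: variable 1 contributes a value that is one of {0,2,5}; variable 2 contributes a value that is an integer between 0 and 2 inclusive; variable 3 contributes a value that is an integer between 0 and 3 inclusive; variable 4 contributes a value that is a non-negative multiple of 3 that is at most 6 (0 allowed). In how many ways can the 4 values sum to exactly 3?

6

The generating function for the choices is (1 + t² + t⁵)·(1 + t + t²)·(1 + t + t² + t³)·(1 + t³ + t⁶); the count is [t³].
(1 + t² + t⁵) has coefficients 1,0,1,0 for degrees 0…3.
(1 + t + t²) has coefficients 1,1,1,0 for degrees 0…3.
Multiplying by (1 + t + t² + t³) gives running coefficients 1,2,3,3 for degrees 0…3.
Finally multiplying by (1 + t³ + t⁶), the product of all factors after the first has coefficients 1,2,3,4 for degrees 0…3.
[t³] = 1·4 + 1·2 = 6.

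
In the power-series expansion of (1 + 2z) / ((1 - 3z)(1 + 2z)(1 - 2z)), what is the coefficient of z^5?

665

Partial fractions give a closed form: a_n = (3)·3^n + (-2)·2^n.
At n = 5: a_5 = 665.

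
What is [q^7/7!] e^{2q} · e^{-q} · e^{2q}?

2187

The EGF product rule gives c_7 = Σ_{k_1+k_2+k_3=7} C(7; k_1,k_2,k_3) · ∏ g_i(k_i), where e^{2q} gives (2)^k; e^{-q} gives (-1)^k; e^{2q} gives (2)^k.
g_1(k) for k = 0…7: 1, 2, 4, 8, 16, 32, 64, 128.
g_2(k) for k = 0…7: 1, -1, 1, -1, 1, -1, 1, -1.
g_3(k) for k = 0…7: 1, 2, 4, 8, 16, 32, 64, 128.
First combine the last two factors: h(k) = Σ_j C(k,j)·g_2(j)·g_3(k−j) for k = 0…7: 1, 1, 1, 1, 1, 1, 1, 1.
c_7 = Σ_k C(7,k)·g_1(k)·h(7−k) = 1·1·1 + 7·2·1 + 21·4·1 + 35·8·1 + 35·16·1 + 21·32·1 + 7·64·1 + 1·128·1 = 1 + 14 + 84 + 280 + 560 + 672 + 448 + 128 = 2187.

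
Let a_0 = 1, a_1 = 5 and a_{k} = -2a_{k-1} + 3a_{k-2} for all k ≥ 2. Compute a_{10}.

-59047

The ordinary generating function has denominator 1 + 2q - 3q^2.
Iterating the recurrence: a_0,…,a_{10} = 1, 5, -7, 29, -79, 245, -727, 2189, -6559, 19685, -59047.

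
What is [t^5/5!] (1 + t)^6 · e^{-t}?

The EGF product rule gives c_5 = Σ_{k_1+k_2=5} C(5; k_1,k_2) · ∏ g_i(k_i), where (1+t)^6 gives the falling factorial (6)_k; e^{-t} gives (-1)^k.
g_1(k) for k = 0…5: 1, 6, 30, 120, 360, 720.
g_2(k) for k = 0…5: 1, -1, 1, -1, 1, -1.
c_5 = Σ_k C(5,k)·g_1(k)·g_2(5−k) = 1·1·(-1) + 5·6·1 + 10·30·(-1) + 10·120·1 + 5·360·(-1) + 1·720·1 = −1 + 30 − 300 + 1200 − 1800 + 720 = -151.

-151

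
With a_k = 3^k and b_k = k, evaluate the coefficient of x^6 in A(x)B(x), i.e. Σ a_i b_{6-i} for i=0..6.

The convolution is the x^6 coefficient of A(x)B(x).
Σ = 1·6 + 3·5 + 9·4 + 27·3 + 81·2 + 243·1 + 729·0 = 543.

543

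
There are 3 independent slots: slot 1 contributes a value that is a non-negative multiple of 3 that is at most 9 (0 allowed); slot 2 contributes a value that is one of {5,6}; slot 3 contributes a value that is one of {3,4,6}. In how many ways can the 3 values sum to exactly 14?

2

The generating function for the choices is (1 + x³ + x⁶ + x⁹)·(x⁵ + x⁶)·(x³ + x⁴ + x⁶); the count is [x¹⁴].
(1 + x³ + x⁶ + x⁹) has coefficients 1,0,0,1,0,0,1,0,0,1 for degrees 0…9.
(x⁵ + x⁶) has coefficients 0,0,0,0,0,1,1,0,0,0,0,0,0,0,0 for degrees 0…14.
Finally multiplying by (x³ + x⁴ + x⁶), the product of all factors after the first has coefficients 0,0,0,0,0,0,0,0,1,2,1,1,1,0,0 for degrees 0…14.
[x¹⁴] = 1·0 + 1·1 + 1·1 + 1·0 = 2.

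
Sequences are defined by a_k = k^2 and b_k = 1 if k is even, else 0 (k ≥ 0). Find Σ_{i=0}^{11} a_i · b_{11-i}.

This is [x^11] in the product of the two ordinary generating functions.
Σ = 0·0 + 1·1 + 4·0 + 9·1 + 16·0 + 25·1 + 36·0 + 49·1 + 64·0 + 81·1 + 100·0 + 121·1 = 286.

286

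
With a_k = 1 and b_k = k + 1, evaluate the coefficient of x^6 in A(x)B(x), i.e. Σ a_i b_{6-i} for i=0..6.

28

The convolution is the t^6 coefficient of A(t)B(t).
Σ = 1·7 + 1·6 + 1·5 + 1·4 + 1·3 + 1·2 + 1·1 = 28.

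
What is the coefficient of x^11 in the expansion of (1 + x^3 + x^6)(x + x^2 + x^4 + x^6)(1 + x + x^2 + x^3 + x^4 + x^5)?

(1 + x^3 + x^6) has coefficients 1,0,0,1,0,0,1 for degrees 0…6.
(x + x^2 + x^4 + x^6) has coefficients 0,1,1,0,1,0,1,0,0,0,0,0 for degrees 0…11.
Finally multiplying by (1 + x + x^2 + x^3 + x^4 + x^5), the product of all factors after the first has coefficients 0,1,2,2,3,3,4,3,2,2,1,1 for degrees 0…11.
[x^11] = 1·1 + 1·2 + 1·3 = 6.

6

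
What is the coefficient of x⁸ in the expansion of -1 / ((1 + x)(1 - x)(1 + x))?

-5

The denominator gives the recurrence a_n = −a_(n−1) + a_(n−2) + a_(n−3) for n ≥ 3; the numerator fixes a_0 = -1, a_1 = 1, a_2 = -2.
Iterating: -1, 1, -2, 2, -3, 3, -4, 4, -5, so a_8 = -5.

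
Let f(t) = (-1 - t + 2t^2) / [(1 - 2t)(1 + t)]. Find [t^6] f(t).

-42

The denominator gives the recurrence a_n = a_(n−1) + 2a_(n−2) for n ≥ 3; the numerator fixes a_0 = -1, a_1 = -2, a_2 = -2.
Iterating: -1, -2, -2, -6, -10, -22, -42, so a_6 = -42.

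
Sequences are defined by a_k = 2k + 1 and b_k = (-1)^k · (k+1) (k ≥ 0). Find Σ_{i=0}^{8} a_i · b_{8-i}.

5

The convolution is the t^8 coefficient of A(t)B(t).
Σ = 1·9 + 3·(-8) + 5·7 + 7·(-6) + 9·5 + 11·(-4) + 13·3 + 15·(-2) + 17·1 = 5.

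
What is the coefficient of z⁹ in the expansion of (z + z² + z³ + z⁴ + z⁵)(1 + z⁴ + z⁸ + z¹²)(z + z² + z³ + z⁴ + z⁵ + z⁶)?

(z + z² + z³ + z⁴ + z⁵) has coefficients 0,1,1,1,1,1 for degrees 0…5.
(1 + z⁴ + z⁸ + z¹²) has coefficients 1,0,0,0,1,0,0,0,1,0 for degrees 0…9.
Finally multiplying by (z + z² + z³ + z⁴ + z⁵ + z⁶), the product of all factors after the first has coefficients 0,1,1,1,1,2,2,1,1,2 for degrees 0…9.
[z⁹] = 1·1 + 1·1 + 1·2 + 1·2 + 1·1 = 7.

7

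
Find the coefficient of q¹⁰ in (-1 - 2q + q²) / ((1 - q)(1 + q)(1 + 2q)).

Partial fractions give a closed form: a_n = (-1/3)·1^n + (-1)·(-1)^n + (1/3)·(-2)^n.
At n = 10: a_10 = 340.

340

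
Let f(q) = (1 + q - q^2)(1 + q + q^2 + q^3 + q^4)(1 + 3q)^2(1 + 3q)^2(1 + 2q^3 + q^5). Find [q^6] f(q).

714

(1 + q - q^2) has coefficients 1,1,-1 for degrees 0…2.
(1 + q + q^2 + q^3 + q^4) has coefficients 1,1,1,1,1,0,0 for degrees 0…6.
Multiplying by (1 + 3q)^2 gives running coefficients 1,7,16,16,16,15,9 for degrees 0…6.
Multiplying by (1 + 3q)^2 gives running coefficients 1,13,67,175,256,255,243 for degrees 0…6.
Finally multiplying by (1 + 2q^3 + q^5), the product of all factors after the first has coefficients 1,13,67,177,282,390,606 for degrees 0…6.
[q^6] = 1·606 + 1·390 − 1·282 = 714.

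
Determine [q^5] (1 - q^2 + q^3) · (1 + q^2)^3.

(1 - q^2 + q^3) has coefficients 1,0,-1,1 for degrees 0…3.
(1 + q^2)^3 has coefficients 1,0,3,0,3,0 for degrees 0…5.
[q^5] = 1·0 − 1·0 + 1·3 = 3.

3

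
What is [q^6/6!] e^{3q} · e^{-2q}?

1

The EGF product rule gives c_6 = Σ_{k_1+k_2=6} C(6; k_1,k_2) · ∏ g_i(k_i), where e^{3q} gives (3)^k; e^{-2q} gives (-2)^k.
g_1(k) for k = 0…6: 1, 3, 9, 27, 81, 243, 729.
g_2(k) for k = 0…6: 1, -2, 4, -8, 16, -32, 64.
c_6 = Σ_k C(6,k)·g_1(k)·g_2(6−k) = 1·1·64 + 6·3·(-32) + 15·9·16 + 20·27·(-8) + 15·81·4 + 6·243·(-2) + 1·729·1 = 64 − 576 + 2160 − 4320 + 4860 − 2916 + 729 = 1.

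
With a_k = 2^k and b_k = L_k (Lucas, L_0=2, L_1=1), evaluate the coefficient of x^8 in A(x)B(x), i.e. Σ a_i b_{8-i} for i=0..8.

This is [x^8] in the product of the two ordinary generating functions.
Σ = 1·47 + 2·29 + 4·18 + 8·11 + 16·7 + 32·4 + 64·3 + 128·1 + 256·2 = 1337.

1337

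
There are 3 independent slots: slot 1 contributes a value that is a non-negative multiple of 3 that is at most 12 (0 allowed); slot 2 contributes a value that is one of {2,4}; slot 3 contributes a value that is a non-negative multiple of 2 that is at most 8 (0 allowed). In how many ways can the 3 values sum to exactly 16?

The generating function for the choices is (1 + y³ + y⁶ + y⁹ + y¹²)·(y² + y⁴)·(1 + y² + y⁴ + y⁶ + y⁸); the count is [y¹⁶].
(1 + y³ + y⁶ + y⁹ + y¹²) has coefficients 1,0,0,1,0,0,1,0,0,1,0,0,1 for degrees 0…12.
(y² + y⁴) has coefficients 0,0,1,0,1,0,0,0,0,0,0,0,0,0,0,0,0 for degrees 0…16.
Finally multiplying by (1 + y² + y⁴ + y⁶ + y⁸), the product of all factors after the first has coefficients 0,0,1,0,2,0,2,0,2,0,2,0,1,0,0,0,0 for degrees 0…16.
[y¹⁶] = 1·0 + 1·0 + 1·2 + 1·0 + 1·2 = 4.

4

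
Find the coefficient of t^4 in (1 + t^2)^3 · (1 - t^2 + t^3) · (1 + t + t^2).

3

(1 + t^2)^3 has coefficients 1,0,3,0,3 for degrees 0…4.
(1 - t^2 + t^3) has coefficients 1,0,-1,1,0 for degrees 0…4.
Finally multiplying by (1 + t + t^2), the product of all factors after the first has coefficients 1,1,0,0,0 for degrees 0…4.
[t^4] = 1·0 + 3·0 + 3·1 = 3.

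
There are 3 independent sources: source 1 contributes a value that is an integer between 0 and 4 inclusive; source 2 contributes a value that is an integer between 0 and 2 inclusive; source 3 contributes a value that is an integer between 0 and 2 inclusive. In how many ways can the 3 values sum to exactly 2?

6

The generating function for the choices is (1 + t + t² + t³ + t⁴)·(1 + t + t²)·(1 + t + t²); the count is [t²].
(1 + t + t² + t³ + t⁴) has coefficients 1,1,1 for degrees 0…2.
(1 + t + t²) has coefficients 1,1,1 for degrees 0…2.
Finally multiplying by (1 + t + t²), the product of all factors after the first has coefficients 1,2,3 for degrees 0…2.
[t²] = 1·3 + 1·2 + 1·1 = 6.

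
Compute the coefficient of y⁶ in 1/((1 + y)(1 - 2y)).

43

The denominator gives the recurrence a_n = a_(n−1) + 2a_(n−2) for n ≥ 2; the numerator fixes a_0 = 1, a_1 = 1.
Iterating: 1, 1, 3, 5, 11, 21, 43, so a_6 = 43.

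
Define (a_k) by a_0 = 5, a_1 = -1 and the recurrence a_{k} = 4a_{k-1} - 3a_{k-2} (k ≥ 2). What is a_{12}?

The ordinary generating function has denominator 1 - 4t + 3t^2.
Iterating the recurrence: a_0,…,a_{12} = 5, -1, -19, -73, -235, -721, -2179, -6553, -19675, -59041, -177139, -531433, -1594315.

-1594315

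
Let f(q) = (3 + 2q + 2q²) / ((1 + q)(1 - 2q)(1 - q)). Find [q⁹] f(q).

3068

Partial fractions give a closed form: a_n = (1/2)·(-1)^n + (6)·2^n + (-7/2)·1^n.
At n = 9: a_9 = 3068.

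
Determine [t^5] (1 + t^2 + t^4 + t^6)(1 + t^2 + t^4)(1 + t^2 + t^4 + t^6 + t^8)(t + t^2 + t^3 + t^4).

9

(1 + t^2 + t^4 + t^6) has coefficients 1,0,1,0,1,0 for degrees 0…5.
(1 + t^2 + t^4) has coefficients 1,0,1,0,1,0 for degrees 0…5.
Multiplying by (1 + t^2 + t^4 + t^6 + t^8) gives running coefficients 1,0,2,0,3,0 for degrees 0…5.
Finally multiplying by (t + t^2 + t^3 + t^4), the product of all factors after the first has coefficients 0,1,1,3,3,5 for degrees 0…5.
[t^5] = 1·5 + 1·3 + 1·1 = 9.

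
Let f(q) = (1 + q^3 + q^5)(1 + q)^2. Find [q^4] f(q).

(1 + q^3 + q^5) has coefficients 1,0,0,1,0 for degrees 0…4.
(1 + q)^2 has coefficients 1,2,1,0,0 for degrees 0…4.
[q^4] = 1·0 + 1·2 = 2.

2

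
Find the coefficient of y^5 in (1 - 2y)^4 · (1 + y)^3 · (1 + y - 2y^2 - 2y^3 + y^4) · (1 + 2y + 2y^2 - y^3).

(1 - 2y)^4 has coefficients 1,-8,24,-32,16 for degrees 0…4.
(1 + y)^3 has coefficients 1,3,3,1,0,0 for degrees 0…5.
Multiplying by (1 + y - 2y^2 - 2y^3 + y^4) gives running coefficients 1,4,4,-4,-10,-5 for degrees 0…5.
Finally multiplying by (1 + 2y + 2y^2 - y^3), the product of all factors after the first has coefficients 1,6,14,11,-14,-37 for degrees 0…5.
[y^5] = 1·(-37) − 8·(-14) + 24·11 − 32·14 + 16·6 = -13.

-13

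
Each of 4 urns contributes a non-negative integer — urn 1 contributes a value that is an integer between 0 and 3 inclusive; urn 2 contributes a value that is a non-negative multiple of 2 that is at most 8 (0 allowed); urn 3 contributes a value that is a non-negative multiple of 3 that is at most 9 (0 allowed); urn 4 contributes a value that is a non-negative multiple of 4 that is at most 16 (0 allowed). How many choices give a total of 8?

The generating function for the choices is (1 + z + z^2 + z^3)·(1 + z^2 + z^4 + z^6 + z^8)·(1 + z^3 + z^6 + z^9)·(1 + z^4 + z^8 + z^12 + z^16); the count is [z^8].
(1 + z + z^2 + z^3) has coefficients 1,1,1,1 for degrees 0…3.
(1 + z^2 + z^4 + z^6 + z^8) has coefficients 1,0,1,0,1,0,1,0,1 for degrees 0…8.
Multiplying by (1 + z^3 + z^6 + z^9) gives running coefficients 1,0,1,1,1,1,2,1,2 for degrees 0…8.
Finally multiplying by (1 + z^4 + z^8 + z^12 + z^16), the product of all factors after the first has coefficients 1,0,1,1,2,1,3,2,4 for degrees 0…8.
[z^8] = 1·4 + 1·2 + 1·3 + 1·1 = 10.

10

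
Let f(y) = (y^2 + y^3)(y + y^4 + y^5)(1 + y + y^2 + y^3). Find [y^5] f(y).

2

(y^2 + y^3) has coefficients 0,0,1,1 for degrees 0…3.
(y + y^4 + y^5) has coefficients 0,1,0,0,1,1 for degrees 0…5.
Finally multiplying by (1 + y + y^2 + y^3), the product of all factors after the first has coefficients 0,1,1,1,2,2 for degrees 0…5.
[y^5] = 1·1 + 1·1 = 2.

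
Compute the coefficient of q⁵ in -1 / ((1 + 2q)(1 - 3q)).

Partial fractions give a closed form: a_n = (-2/5)·(-2)^n + (-3/5)·3^n.
At n = 5: a_5 = -133.

-133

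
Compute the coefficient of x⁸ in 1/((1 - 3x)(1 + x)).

Partial fractions give a closed form: a_n = (3/4)·3^n + (1/4)·(-1)^n.
At n = 8: a_8 = 4921.

4921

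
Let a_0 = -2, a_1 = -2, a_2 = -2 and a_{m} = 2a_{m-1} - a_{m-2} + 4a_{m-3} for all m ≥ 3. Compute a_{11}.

The ordinary generating function has denominator 1 - 2y + y^2 - 4y^3.
Iterating the recurrence: a_0,…,a_{11} = -2, -2, -2, -10, -26, -50, -114, -282, -650, -1474, -3426, -7978.

-7978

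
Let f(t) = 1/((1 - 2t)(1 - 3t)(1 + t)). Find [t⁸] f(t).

The denominator gives the recurrence a_n = 4a_(n−1) − a_(n−2) − 6a_(n−3) for n ≥ 3; the numerator fixes a_0 = 1, a_1 = 4, a_2 = 15.
Iterating: 1, 4, 15, 50, 161, 504, 1555, 4750, 14421, so a_8 = 14421.

14421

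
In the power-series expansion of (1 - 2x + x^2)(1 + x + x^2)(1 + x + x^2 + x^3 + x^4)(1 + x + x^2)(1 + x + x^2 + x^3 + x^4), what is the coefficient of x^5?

(1 - 2x + x^2) has coefficients 1,-2,1 for degrees 0…2.
(1 + x + x^2) has coefficients 1,1,1,0,0,0 for degrees 0…5.
Multiplying by (1 + x + x^2 + x^3 + x^4) gives running coefficients 1,2,3,3,3,2 for degrees 0…5.
Multiplying by (1 + x + x^2) gives running coefficients 1,3,6,8,9,8 for degrees 0…5.
Finally multiplying by (1 + x + x^2 + x^3 + x^4), the product of all factors after the first has coefficients 1,4,10,18,27,34 for degrees 0…5.
[x^5] = 1·34 − 2·27 + 1·18 = -2.

-2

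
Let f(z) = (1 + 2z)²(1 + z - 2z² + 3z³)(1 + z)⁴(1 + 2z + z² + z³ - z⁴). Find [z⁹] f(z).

(1 + 2z)² has coefficients 1,4,4 for degrees 0…2.
(1 + z - 2z² + 3z³) has coefficients 1,1,-2,3,0,0,0,0,0,0 for degrees 0…9.
Multiplying by (1 + z)⁴ gives running coefficients 1,5,8,5,5,11,10,3,0,0 for degrees 0…9.
Finally multiplying by (1 + 2z + z² + z³ - z⁴), the product of all factors after the first has coefficients 1,7,19,27,27,29,34,34,22,2 for degrees 0…9.
[z⁹] = 1·2 + 4·22 + 4·34 = 226.

226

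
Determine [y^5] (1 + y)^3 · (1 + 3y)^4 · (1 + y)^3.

(1 + y)^3 has coefficients 1,3,3,1 for degrees 0…3.
(1 + 3y)^4 has coefficients 1,12,54,108,81,0 for degrees 0…5.
Finally multiplying by (1 + y)^3, the product of all factors after the first has coefficients 1,15,93,307,579,621 for degrees 0…5.
[y^5] = 1·621 + 3·579 + 3·307 + 1·93 = 3372.

3372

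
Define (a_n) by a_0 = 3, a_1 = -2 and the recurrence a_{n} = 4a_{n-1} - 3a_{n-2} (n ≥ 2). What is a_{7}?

-5462

The ordinary generating function has denominator 1 - 4t + 3t^2.
Iterating the recurrence: a_0,…,a_{7} = 3, -2, -17, -62, -197, -602, -1817, -5462.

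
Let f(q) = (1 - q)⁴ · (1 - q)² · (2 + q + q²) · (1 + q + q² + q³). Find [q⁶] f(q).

-12

(1 - q)⁴ has coefficients 1,-4,6,-4,1 for degrees 0…4.
(1 - q)² has coefficients 1,-2,1,0,0,0,0 for degrees 0…6.
Multiplying by (2 + q + q²) gives running coefficients 2,-3,1,-1,1,0,0 for degrees 0…6.
Finally multiplying by (1 + q + q² + q³), the product of all factors after the first has coefficients 2,-1,0,-1,-2,1,0 for degrees 0…6.
[q⁶] = 1·0 − 4·1 + 6·(-2) − 4·(-1) + 1·0 = -12.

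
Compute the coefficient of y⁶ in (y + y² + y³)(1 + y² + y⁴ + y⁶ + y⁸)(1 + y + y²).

4

(y + y² + y³) has coefficients 0,1,1,1 for degrees 0…3.
(1 + y² + y⁴ + y⁶ + y⁸) has coefficients 1,0,1,0,1,0,1 for degrees 0…6.
Finally multiplying by (1 + y + y²), the product of all factors after the first has coefficients 1,1,2,1,2,1,2 for degrees 0…6.
[y⁶] = 1·1 + 1·2 + 1·1 = 4.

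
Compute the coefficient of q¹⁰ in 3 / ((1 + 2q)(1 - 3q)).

The denominator gives the recurrence a_n = a_(n−1) + 6a_(n−2) for n ≥ 2; the numerator fixes a_0 = 3, a_1 = 3.
Iterating: 3, 3, 21, 39, 165, 399, 1389, 3783, 12117, 34815, 107517, so a_10 = 107517.

107517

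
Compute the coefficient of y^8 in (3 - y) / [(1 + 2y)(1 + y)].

1788

The denominator gives the recurrence a_n = −3a_(n−1) − 2a_(n−2) for n ≥ 3; the numerator fixes a_0 = 3, a_1 = -10, a_2 = 24.
Iterating: 3, -10, 24, -52, 108, -220, 444, -892, 1788, so a_8 = 1788.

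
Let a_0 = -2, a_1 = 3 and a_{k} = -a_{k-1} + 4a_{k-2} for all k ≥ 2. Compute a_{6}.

The ordinary generating function has denominator 1 + x - 4x^2.
Iterating the recurrence: a_0,…,a_{6} = -2, 3, -11, 23, -67, 159, -427.

-427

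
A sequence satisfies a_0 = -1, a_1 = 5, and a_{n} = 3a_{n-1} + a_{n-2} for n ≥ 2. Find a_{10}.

The ordinary generating function has denominator 1 - 3q - q^2.
Iterating the recurrence: a_0,…,a_{10} = -1, 5, 14, 47, 155, 512, 1691, 5585, 18446, 60923, 201215.

201215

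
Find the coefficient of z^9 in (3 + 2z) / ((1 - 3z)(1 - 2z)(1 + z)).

159654

Partial fractions give a closed form: a_n = (33/4)·3^n + (-16/3)·2^n + (1/12)·(-1)^n.
At n = 9: a_9 = 159654.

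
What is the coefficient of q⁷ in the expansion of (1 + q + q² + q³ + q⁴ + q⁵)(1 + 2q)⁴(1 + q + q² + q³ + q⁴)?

(1 + q + q² + q³ + q⁴ + q⁵) has coefficients 1,1,1,1,1,1 for degrees 0…5.
(1 + 2q)⁴ has coefficients 1,8,24,32,16,0,0,0 for degrees 0…7.
Finally multiplying by (1 + q + q² + q³ + q⁴), the product of all factors after the first has coefficients 1,9,33,65,81,80,72,48 for degrees 0…7.
[q⁷] = 1·48 + 1·72 + 1·80 + 1·81 + 1·65 + 1·33 = 379.

379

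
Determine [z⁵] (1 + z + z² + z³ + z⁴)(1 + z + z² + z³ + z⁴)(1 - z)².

(1 + z + z² + z³ + z⁴) has coefficients 1,1,1,1,1 for degrees 0…4.
(1 + z + z² + z³ + z⁴) has coefficients 1,1,1,1,1,0 for degrees 0…5.
Finally multiplying by (1 - z)², the product of all factors after the first has coefficients 1,-1,0,0,0,-1 for degrees 0…5.
[z⁵] = 1·(-1) + 1·0 + 1·0 + 1·0 + 1·(-1) = -2.

-2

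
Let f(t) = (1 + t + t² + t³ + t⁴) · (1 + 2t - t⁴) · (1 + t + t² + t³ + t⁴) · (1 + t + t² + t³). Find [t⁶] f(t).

(1 + t + t² + t³ + t⁴) has coefficients 1,1,1,1,1 for degrees 0…4.
(1 + 2t - t⁴) has coefficients 1,2,0,0,-1,0,0 for degrees 0…6.
Multiplying by (1 + t + t² + t³ + t⁴) gives running coefficients 1,3,3,3,2,1,-1 for degrees 0…6.
Finally multiplying by (1 + t + t² + t³), the product of all factors after the first has coefficients 1,4,7,10,11,9,5 for degrees 0…6.
[t⁶] = 1·5 + 1·9 + 1·11 + 1·10 + 1·7 = 42.

42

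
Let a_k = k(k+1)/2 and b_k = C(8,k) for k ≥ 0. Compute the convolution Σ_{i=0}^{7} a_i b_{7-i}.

1792

This is [x^7] in the product of the two ordinary generating functions.
Σ = 0·8 + 1·28 + 3·56 + 6·70 + 10·56 + 15·28 + 21·8 + 28·1 = 1792.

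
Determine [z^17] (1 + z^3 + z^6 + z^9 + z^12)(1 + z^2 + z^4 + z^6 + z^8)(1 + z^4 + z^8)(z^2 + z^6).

8

(1 + z^3 + z^6 + z^9 + z^12) has coefficients 1,0,0,1,0,0,1,0,0,1,0,0,1 for degrees 0…12.
(1 + z^2 + z^4 + z^6 + z^8) has coefficients 1,0,1,0,1,0,1,0,1,0,0,0,0,0,0,0,0,0 for degrees 0…17.
Multiplying by (1 + z^4 + z^8) gives running coefficients 1,0,1,0,2,0,2,0,3,0,2,0,2,0,1,0,1,0 for degrees 0…17.
Finally multiplying by (z^2 + z^6), the product of all factors after the first has coefficients 0,0,1,0,1,0,3,0,3,0,5,0,4,0,5,0,3,0 for degrees 0…17.
[z^17] = 1·0 + 1·5 + 1·0 + 1·3 + 1·0 = 8.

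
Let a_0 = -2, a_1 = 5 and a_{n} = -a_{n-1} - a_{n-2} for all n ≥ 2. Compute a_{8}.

The ordinary generating function has denominator 1 + z + z^2.
Iterating the recurrence: a_0,…,a_{8} = -2, 5, -3, -2, 5, -3, -2, 5, -3.

-3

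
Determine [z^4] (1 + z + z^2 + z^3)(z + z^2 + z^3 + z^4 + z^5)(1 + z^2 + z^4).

(1 + z + z^2 + z^3) has coefficients 1,1,1,1 for degrees 0…3.
(z + z^2 + z^3 + z^4 + z^5) has coefficients 0,1,1,1,1 for degrees 0…4.
Finally multiplying by (1 + z^2 + z^4), the product of all factors after the first has coefficients 0,1,1,2,2 for degrees 0…4.
[z^4] = 1·2 + 1·2 + 1·1 + 1·1 = 6.

6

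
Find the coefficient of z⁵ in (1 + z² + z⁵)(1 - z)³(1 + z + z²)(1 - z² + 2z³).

(1 + z² + z⁵) has coefficients 1,0,1,0,0,1 for degrees 0…5.
(1 - z)³ has coefficients 1,-3,3,-1,0,0 for degrees 0…5.
Multiplying by (1 + z + z²) gives running coefficients 1,-2,1,-1,2,-1 for degrees 0…5.
Finally multiplying by (1 - z² + 2z³), the product of all factors after the first has coefficients 1,-2,0,3,-3,2 for degrees 0…5.
[z⁵] = 1·2 + 1·3 + 1·1 = 6.

6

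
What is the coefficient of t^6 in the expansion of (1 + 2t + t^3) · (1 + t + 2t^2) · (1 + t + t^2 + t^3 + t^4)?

12

(1 + 2t + t^3) has coefficients 1,2,0,1 for degrees 0…3.
(1 + t + 2t^2) has coefficients 1,1,2,0,0,0,0 for degrees 0…6.
Finally multiplying by (1 + t + t^2 + t^3 + t^4), the product of all factors after the first has coefficients 1,2,4,4,4,3,2 for degrees 0…6.
[t^6] = 1·2 + 2·3 + 1·4 = 12.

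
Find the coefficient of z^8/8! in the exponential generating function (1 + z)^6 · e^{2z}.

The EGF product rule gives c_8 = Σ_{k_1+k_2=8} C(8; k_1,k_2) · ∏ g_i(k_i), where (1+z)^6 gives the falling factorial (6)_k; e^{2z} gives (2)^k.
g_1(k) for k = 0…8: 1, 6, 30, 120, 360, 720, 720, 0, 0.
g_2(k) for k = 0…8: 1, 2, 4, 8, 16, 32, 64, 128, 256.
c_8 = Σ_k C(8,k)·g_1(k)·g_2(8−k) = 1·1·256 + 8·6·128 + 28·30·64 + 56·120·32 + 70·360·16 + 56·720·8 + 28·720·4 = 256 + 6144 + 53760 + 215040 + 403200 + 322560 + 80640 = 1081600.

1081600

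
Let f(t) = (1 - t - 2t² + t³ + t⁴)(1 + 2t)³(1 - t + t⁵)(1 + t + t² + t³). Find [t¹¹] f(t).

-26

(1 - t - 2t² + t³ + t⁴) has coefficients 1,-1,-2,1,1 for degrees 0…4.
(1 + 2t)³ has coefficients 1,6,12,8,0,0,0,0,0,0,0,0 for degrees 0…11.
Multiplying by (1 - t + t⁵) gives running coefficients 1,5,6,-4,-8,1,6,12,8,0,0,0 for degrees 0…11.
Finally multiplying by (1 + t + t² + t³), the product of all factors after the first has coefficients 1,6,12,8,-1,-5,-5,11,27,26,20,8 for degrees 0…11.
[t¹¹] = 1·8 − 1·20 − 2·26 + 1·27 + 1·11 = -26.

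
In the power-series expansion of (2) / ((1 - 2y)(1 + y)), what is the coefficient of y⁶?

86

The denominator gives the recurrence a_n = a_(n−1) + 2a_(n−2) for n ≥ 3; the numerator fixes a_0 = 2, a_1 = 2, a_2 = 6.
Iterating: 2, 2, 6, 10, 22, 42, 86, so a_6 = 86.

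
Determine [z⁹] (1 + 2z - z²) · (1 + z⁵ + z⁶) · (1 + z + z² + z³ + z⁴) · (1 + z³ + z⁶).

9

(1 + 2z - z²) has coefficients 1,2,-1 for degrees 0…2.
(1 + z⁵ + z⁶) has coefficients 1,0,0,0,0,1,1,0,0,0 for degrees 0…9.
Multiplying by (1 + z + z² + z³ + z⁴) gives running coefficients 1,1,1,1,1,1,2,2,2,2 for degrees 0…9.
Finally multiplying by (1 + z³ + z⁶), the product of all factors after the first has coefficients 1,1,1,2,2,2,4,4,4,5 for degrees 0…9.
[z⁹] = 1·5 + 2·4 − 1·4 = 9.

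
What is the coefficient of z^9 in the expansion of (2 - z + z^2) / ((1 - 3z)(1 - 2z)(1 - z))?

153881

Partial fractions give a closed form: a_n = (8)·3^n + (-7)·2^n + (1)·1^n.
At n = 9: a_9 = 153881.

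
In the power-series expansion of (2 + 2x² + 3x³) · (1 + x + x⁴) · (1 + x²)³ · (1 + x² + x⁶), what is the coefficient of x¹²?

38

(2 + 2x² + 3x³) has coefficients 2,0,2,3 for degrees 0…3.
(1 + x + x⁴) has coefficients 1,1,0,0,1,0,0,0,0,0,0,0,0 for degrees 0…12.
Multiplying by (1 + x²)³ gives running coefficients 1,1,3,3,4,3,4,1,3,0,1,0,0 for degrees 0…12.
Finally multiplying by (1 + x² + x⁶), the product of all factors after the first has coefficients 1,1,4,4,7,6,9,5,10,4,8,3,5 for degrees 0…12.
[x¹²] = 2·5 + 2·8 + 3·4 = 38.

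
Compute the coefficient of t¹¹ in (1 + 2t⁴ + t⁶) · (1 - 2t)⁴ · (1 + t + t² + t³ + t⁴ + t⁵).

(1 + 2t⁴ + t⁶) has coefficients 1,0,0,0,2,0,1 for degrees 0…6.
(1 - 2t)⁴ has coefficients 1,-8,24,-32,16,0,0,0,0,0,0,0 for degrees 0…11.
Finally multiplying by (1 + t + t² + t³ + t⁴ + t⁵), the product of all factors after the first has coefficients 1,-7,17,-15,1,1,0,8,-16,16,0,0 for degrees 0…11.
[t¹¹] = 1·0 + 2·8 + 1·1 = 17.

17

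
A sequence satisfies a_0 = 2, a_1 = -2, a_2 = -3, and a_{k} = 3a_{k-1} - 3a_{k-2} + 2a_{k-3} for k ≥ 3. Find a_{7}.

40

The ordinary generating function has denominator 1 - 3y + 3y^2 - 2y^3.
Iterating the recurrence: a_0,…,a_{7} = 2, -2, -3, 1, 8, 15, 23, 40.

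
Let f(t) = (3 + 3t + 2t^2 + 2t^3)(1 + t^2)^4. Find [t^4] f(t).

26

(3 + 3t + 2t^2 + 2t^3) has coefficients 3,3,2,2 for degrees 0…3.
(1 + t^2)^4 has coefficients 1,0,4,0,6 for degrees 0…4.
[t^4] = 3·6 + 3·0 + 2·4 + 2·0 = 26.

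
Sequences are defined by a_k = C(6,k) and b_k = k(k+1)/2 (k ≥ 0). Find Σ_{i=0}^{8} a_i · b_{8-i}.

1008

This is [x^8] in the product of the two ordinary generating functions.
Σ = 1·36 + 6·28 + 15·21 + 20·15 + 15·10 + 6·6 + 1·3 + 0·1 + 0·0 = 1008.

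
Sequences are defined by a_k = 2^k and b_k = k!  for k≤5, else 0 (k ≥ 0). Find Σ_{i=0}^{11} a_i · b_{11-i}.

16384

This is [x^11] in the product of the two ordinary generating functions.
Σ = 1·0 + 2·0 + 4·0 + 8·0 + 16·0 + 32·0 + 64·120 + 128·24 + 256·6 + 512·2 + 1024·1 + 2048·1 = 16384.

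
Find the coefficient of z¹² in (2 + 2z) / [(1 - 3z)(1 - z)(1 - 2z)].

Partial fractions give a closed form: a_n = (12)·3^n + (2)·1^n + (-12)·2^n.
At n = 12: a_12 = 6328142.

6328142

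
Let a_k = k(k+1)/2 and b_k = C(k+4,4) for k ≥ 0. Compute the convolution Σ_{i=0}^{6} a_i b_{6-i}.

This is [x^6] in the product of the two ordinary generating functions.
Σ = 0·210 + 1·126 + 3·70 + 6·35 + 10·15 + 15·5 + 21·1 = 792.

792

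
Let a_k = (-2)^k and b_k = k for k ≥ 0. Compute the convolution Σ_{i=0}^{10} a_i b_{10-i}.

This is [x^10] in the product of the two ordinary generating functions.
Σ = 1·10 − 2·9 + 4·8 − 8·7 + 16·6 − 32·5 + 64·4 − 128·3 + 256·2 − 512·1 + 1024·0 = -224.

-224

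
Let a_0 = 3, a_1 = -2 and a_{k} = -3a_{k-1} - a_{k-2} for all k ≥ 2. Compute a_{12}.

39603

The ordinary generating function has denominator 1 + 3t + t^2.
Iterating the recurrence: a_0,…,a_{12} = 3, -2, 3, -7, 18, -47, 123, -322, 843, -2207, 5778, -15127, 39603.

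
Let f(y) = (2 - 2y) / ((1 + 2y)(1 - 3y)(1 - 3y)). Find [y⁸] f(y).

52086

The denominator gives the recurrence a_n = 4a_(n−1) + 3a_(n−2) − 18a_(n−3) for n ≥ 3; the numerator fixes a_0 = 2, a_1 = 6, a_2 = 30.
Iterating: 2, 6, 30, 102, 390, 1326, 4638, 15510, 52086, so a_8 = 52086.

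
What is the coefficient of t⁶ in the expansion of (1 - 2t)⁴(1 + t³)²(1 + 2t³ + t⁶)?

-122

(1 - 2t)⁴ has coefficients 1,-8,24,-32,16 for degrees 0…4.
(1 + t³)² has coefficients 1,0,0,2,0,0,1 for degrees 0…6.
Finally multiplying by (1 + 2t³ + t⁶), the product of all factors after the first has coefficients 1,0,0,4,0,0,6 for degrees 0…6.
[t⁶] = 1·6 − 8·0 + 24·0 − 32·4 + 16·0 = -122.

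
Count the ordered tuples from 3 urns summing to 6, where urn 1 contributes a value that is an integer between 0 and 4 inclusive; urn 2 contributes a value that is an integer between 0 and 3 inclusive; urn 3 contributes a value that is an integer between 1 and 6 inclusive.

17

The generating function for the choices is (1 + y + y² + y³ + y⁴)·(1 + y + y² + y³)·(y + y² + y³ + y⁴ + y⁵ + y⁶); the count is [y⁶].
(1 + y + y² + y³ + y⁴) has coefficients 1,1,1,1,1 for degrees 0…4.
(1 + y + y² + y³) has coefficients 1,1,1,1,0,0,0 for degrees 0…6.
Finally multiplying by (y + y² + y³ + y⁴ + y⁵ + y⁶), the product of all factors after the first has coefficients 0,1,2,3,4,4,4 for degrees 0…6.
[y⁶] = 1·4 + 1·4 + 1·4 + 1·3 + 1·2 = 17.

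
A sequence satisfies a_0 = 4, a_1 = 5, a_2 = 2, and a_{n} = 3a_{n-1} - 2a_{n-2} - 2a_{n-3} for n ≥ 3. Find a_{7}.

The ordinary generating function has denominator 1 - 3z + 2z^2 + 2z^3.
Iterating the recurrence: a_0,…,a_{7} = 4, 5, 2, -12, -50, -130, -266, -438.

-438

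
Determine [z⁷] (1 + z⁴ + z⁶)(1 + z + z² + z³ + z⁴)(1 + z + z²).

(1 + z⁴ + z⁶) has coefficients 1,0,0,0,1,0,1 for degrees 0…6.
(1 + z + z² + z³ + z⁴) has coefficients 1,1,1,1,1,0,0,0 for degrees 0…7.
Finally multiplying by (1 + z + z²), the product of all factors after the first has coefficients 1,2,3,3,3,2,1,0 for degrees 0…7.
[z⁷] = 1·0 + 1·3 + 1·2 = 5.

5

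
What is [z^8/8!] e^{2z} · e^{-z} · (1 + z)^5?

19081

The EGF product rule gives c_8 = Σ_{k_1+k_2+k_3=8} C(8; k_1,k_2,k_3) · ∏ g_i(k_i), where e^{2z} gives (2)^k; e^{-z} gives (-1)^k; (1+z)^5 gives the falling factorial (5)_k.
g_1(k) for k = 0…8: 1, 2, 4, 8, 16, 32, 64, 128, 256.
g_2(k) for k = 0…8: 1, -1, 1, -1, 1, -1, 1, -1, 1.
g_3(k) for k = 0…8: 1, 5, 20, 60, 120, 120, 0, 0, 0.
First combine the last two factors: h(k) = Σ_j C(k,j)·g_2(j)·g_3(k−j) for k = 0…8: 1, 4, 11, 14, -19, -56, 151, 34, -1159.
c_8 = Σ_k C(8,k)·g_1(k)·h(8−k) = 1·1·(-1159) + 8·2·34 + 28·4·151 + 56·8·(-56) + 70·16·(-19) + 56·32·14 + 28·64·11 + 8·128·4 + 1·256·1 = −1159 + 544 + 16912 − 25088 − 21280 + 25088 + 19712 + 4096 + 256 = 19081.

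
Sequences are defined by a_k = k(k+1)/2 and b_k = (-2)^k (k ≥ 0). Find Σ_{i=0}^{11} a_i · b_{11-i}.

328

This is [x^11] in the product of the two ordinary generating functions.
Σ = 0·(-2048) + 1·1024 + 3·(-512) + 6·256 + 10·(-128) + 15·64 + 21·(-32) + 28·16 + 36·(-8) + 45·4 + 55·(-2) + 66·1 = 328.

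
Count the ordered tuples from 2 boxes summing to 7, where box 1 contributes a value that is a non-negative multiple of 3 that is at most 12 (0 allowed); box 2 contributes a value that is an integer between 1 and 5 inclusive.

2

The generating function for the choices is (1 + t^3 + t^6 + t^9 + t^12)·(t + t^2 + t^3 + t^4 + t^5); the count is [t^7].
(1 + t^3 + t^6 + t^9 + t^12) has coefficients 1,0,0,1,0,0,1,0 for degrees 0…7.
(t + t^2 + t^3 + t^4 + t^5) has coefficients 0,1,1,1,1,1,0,0 for degrees 0…7.
[t^7] = 1·0 + 1·1 + 1·1 = 2.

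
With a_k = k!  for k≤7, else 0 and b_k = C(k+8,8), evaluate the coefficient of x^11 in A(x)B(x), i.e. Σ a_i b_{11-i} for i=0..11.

The convolution is the t^11 coefficient of A(t)B(t).
Σ = 1·75582 + 1·43758 + 2·24310 + 6·12870 + 24·6435 + 120·3003 + 720·1287 + 5040·495 + 0·165 + 0·45 + 0·9 + 0·1 = 4181420.

4181420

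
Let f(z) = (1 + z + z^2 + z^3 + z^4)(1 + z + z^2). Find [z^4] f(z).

3

(1 + z + z^2 + z^3 + z^4) has coefficients 1,1,1,1,1 for degrees 0…4.
(1 + z + z^2) has coefficients 1,1,1,0,0 for degrees 0…4.
[z^4] = 1·0 + 1·0 + 1·1 + 1·1 + 1·1 = 3.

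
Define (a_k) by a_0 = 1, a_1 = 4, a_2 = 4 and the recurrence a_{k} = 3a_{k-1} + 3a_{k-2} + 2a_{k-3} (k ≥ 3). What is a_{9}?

The ordinary generating function has denominator 1 - 3q - 3q^2 - 2q^3.
Iterating the recurrence: a_0,…,a_{9} = 1, 4, 4, 26, 98, 380, 1486, 5794, 22600, 88154.

88154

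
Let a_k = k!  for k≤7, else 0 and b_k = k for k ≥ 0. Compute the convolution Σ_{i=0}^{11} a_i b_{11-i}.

This is [x^11] in the product of the two ordinary generating functions.
Σ = 1·11 + 1·10 + 2·9 + 6·8 + 24·7 + 120·6 + 720·5 + 5040·4 + 0·3 + 0·2 + 0·1 + 0·0 = 24735.

24735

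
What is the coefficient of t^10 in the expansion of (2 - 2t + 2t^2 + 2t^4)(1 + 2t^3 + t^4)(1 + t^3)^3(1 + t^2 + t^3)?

(2 - 2t + 2t^2 + 2t^4) has coefficients 2,-2,2,0,2 for degrees 0…4.
(1 + 2t^3 + t^4) has coefficients 1,0,0,2,1,0,0,0,0,0,0 for degrees 0…10.
Multiplying by (1 + t^3)^3 gives running coefficients 1,0,0,5,1,0,9,3,0,7,3 for degrees 0…10.
Finally multiplying by (1 + t^2 + t^3), the product of all factors after the first has coefficients 1,0,1,6,1,5,15,4,9,19,6 for degrees 0…10.
[t^10] = 2·6 − 2·19 + 2·9 + 2·15 = 22.

22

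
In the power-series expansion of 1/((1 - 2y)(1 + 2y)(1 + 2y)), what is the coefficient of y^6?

The denominator gives the recurrence a_n = −2a_(n−1) + 4a_(n−2) + 8a_(n−3) for n ≥ 3; the numerator fixes a_0 = 1, a_1 = -2, a_2 = 8.
Iterating: 1, -2, 8, -16, 48, -96, 256, so a_6 = 256.

256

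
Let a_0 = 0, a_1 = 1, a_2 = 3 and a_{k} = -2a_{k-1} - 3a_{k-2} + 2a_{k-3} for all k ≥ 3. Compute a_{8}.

-29

The ordinary generating function has denominator 1 + 2q + 3q^2 - 2q^3.
Iterating the recurrence: a_0,…,a_{8} = 0, 1, 3, -9, 11, 11, -73, 135, -29.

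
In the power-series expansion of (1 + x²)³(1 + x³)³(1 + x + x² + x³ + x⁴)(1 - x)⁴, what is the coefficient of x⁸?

(1 + x²)³ has coefficients 1,0,3,0,3,0,1 for degrees 0…6.
(1 + x³)³ has coefficients 1,0,0,3,0,0,3,0,0 for degrees 0…8.
Multiplying by (1 + x + x² + x³ + x⁴) gives running coefficients 1,1,1,4,4,3,6,6,3 for degrees 0…8.
Finally multiplying by (1 - x)⁴, the product of all factors after the first has coefficients 1,-3,3,2,-9,8,3,-12,7 for degrees 0…8.
[x⁸] = 1·7 + 3·3 + 3·(-9) + 1·3 = -8.

-8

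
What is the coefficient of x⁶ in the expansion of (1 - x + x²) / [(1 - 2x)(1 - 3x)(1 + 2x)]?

995

Partial fractions give a closed form: a_n = (-3/4)·2^n + (7/5)·3^n + (7/20)·(-2)^n.
At n = 6: a_6 = 995.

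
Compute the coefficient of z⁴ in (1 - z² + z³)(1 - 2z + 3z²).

-5

(1 - z² + z³) has coefficients 1,0,-1,1 for degrees 0…3.
(1 - 2z + 3z²) has coefficients 1,-2,3,0,0 for degrees 0…4.
[z⁴] = 1·0 − 1·3 + 1·(-2) = -5.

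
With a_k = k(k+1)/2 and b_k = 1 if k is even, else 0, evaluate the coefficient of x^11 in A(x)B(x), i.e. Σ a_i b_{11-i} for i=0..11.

161

This is [x^11] in the product of the two ordinary generating functions.
Σ = 0·0 + 1·1 + 3·0 + 6·1 + 10·0 + 15·1 + 21·0 + 28·1 + 36·0 + 45·1 + 55·0 + 66·1 = 161.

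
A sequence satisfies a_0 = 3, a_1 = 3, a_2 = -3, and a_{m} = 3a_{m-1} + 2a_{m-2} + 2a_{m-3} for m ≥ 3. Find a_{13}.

974043

The ordinary generating function has denominator 1 - 3y - 2y^2 - 2y^3.
Iterating the recurrence: a_0,…,a_{13} = 3, 3, -3, 3, 9, 27, 105, 387, 1425, 5259, 19401, 71571, 264033, 974043.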